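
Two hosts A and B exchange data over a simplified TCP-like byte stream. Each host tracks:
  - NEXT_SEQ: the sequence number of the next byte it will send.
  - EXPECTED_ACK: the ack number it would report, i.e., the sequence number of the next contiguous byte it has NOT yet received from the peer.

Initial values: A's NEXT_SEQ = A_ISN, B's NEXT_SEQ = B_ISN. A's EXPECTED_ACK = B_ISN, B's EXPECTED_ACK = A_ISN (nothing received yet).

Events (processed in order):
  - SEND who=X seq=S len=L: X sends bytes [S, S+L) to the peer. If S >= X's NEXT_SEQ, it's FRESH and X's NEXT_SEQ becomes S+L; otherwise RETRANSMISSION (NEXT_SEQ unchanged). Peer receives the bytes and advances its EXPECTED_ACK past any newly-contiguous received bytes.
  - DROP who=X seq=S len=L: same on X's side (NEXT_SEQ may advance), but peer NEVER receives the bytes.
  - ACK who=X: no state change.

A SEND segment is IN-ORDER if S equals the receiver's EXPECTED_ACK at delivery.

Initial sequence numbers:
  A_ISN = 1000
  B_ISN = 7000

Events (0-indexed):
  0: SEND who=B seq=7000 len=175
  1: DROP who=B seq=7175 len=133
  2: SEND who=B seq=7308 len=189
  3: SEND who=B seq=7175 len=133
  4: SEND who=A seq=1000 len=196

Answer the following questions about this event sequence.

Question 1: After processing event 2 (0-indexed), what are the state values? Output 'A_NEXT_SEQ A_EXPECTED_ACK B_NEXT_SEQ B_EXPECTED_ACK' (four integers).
After event 0: A_seq=1000 A_ack=7175 B_seq=7175 B_ack=1000
After event 1: A_seq=1000 A_ack=7175 B_seq=7308 B_ack=1000
After event 2: A_seq=1000 A_ack=7175 B_seq=7497 B_ack=1000

1000 7175 7497 1000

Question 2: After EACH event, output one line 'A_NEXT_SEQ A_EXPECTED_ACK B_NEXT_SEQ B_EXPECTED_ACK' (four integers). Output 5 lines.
1000 7175 7175 1000
1000 7175 7308 1000
1000 7175 7497 1000
1000 7497 7497 1000
1196 7497 7497 1196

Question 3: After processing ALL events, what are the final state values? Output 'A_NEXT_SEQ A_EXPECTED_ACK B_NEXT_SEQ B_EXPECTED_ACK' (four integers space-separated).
After event 0: A_seq=1000 A_ack=7175 B_seq=7175 B_ack=1000
After event 1: A_seq=1000 A_ack=7175 B_seq=7308 B_ack=1000
After event 2: A_seq=1000 A_ack=7175 B_seq=7497 B_ack=1000
After event 3: A_seq=1000 A_ack=7497 B_seq=7497 B_ack=1000
After event 4: A_seq=1196 A_ack=7497 B_seq=7497 B_ack=1196

Answer: 1196 7497 7497 1196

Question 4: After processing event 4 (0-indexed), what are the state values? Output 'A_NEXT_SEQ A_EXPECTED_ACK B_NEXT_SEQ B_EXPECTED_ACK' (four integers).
After event 0: A_seq=1000 A_ack=7175 B_seq=7175 B_ack=1000
After event 1: A_seq=1000 A_ack=7175 B_seq=7308 B_ack=1000
After event 2: A_seq=1000 A_ack=7175 B_seq=7497 B_ack=1000
After event 3: A_seq=1000 A_ack=7497 B_seq=7497 B_ack=1000
After event 4: A_seq=1196 A_ack=7497 B_seq=7497 B_ack=1196

1196 7497 7497 1196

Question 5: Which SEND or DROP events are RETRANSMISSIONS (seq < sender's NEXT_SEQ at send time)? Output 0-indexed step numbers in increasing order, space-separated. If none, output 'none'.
Answer: 3

Derivation:
Step 0: SEND seq=7000 -> fresh
Step 1: DROP seq=7175 -> fresh
Step 2: SEND seq=7308 -> fresh
Step 3: SEND seq=7175 -> retransmit
Step 4: SEND seq=1000 -> fresh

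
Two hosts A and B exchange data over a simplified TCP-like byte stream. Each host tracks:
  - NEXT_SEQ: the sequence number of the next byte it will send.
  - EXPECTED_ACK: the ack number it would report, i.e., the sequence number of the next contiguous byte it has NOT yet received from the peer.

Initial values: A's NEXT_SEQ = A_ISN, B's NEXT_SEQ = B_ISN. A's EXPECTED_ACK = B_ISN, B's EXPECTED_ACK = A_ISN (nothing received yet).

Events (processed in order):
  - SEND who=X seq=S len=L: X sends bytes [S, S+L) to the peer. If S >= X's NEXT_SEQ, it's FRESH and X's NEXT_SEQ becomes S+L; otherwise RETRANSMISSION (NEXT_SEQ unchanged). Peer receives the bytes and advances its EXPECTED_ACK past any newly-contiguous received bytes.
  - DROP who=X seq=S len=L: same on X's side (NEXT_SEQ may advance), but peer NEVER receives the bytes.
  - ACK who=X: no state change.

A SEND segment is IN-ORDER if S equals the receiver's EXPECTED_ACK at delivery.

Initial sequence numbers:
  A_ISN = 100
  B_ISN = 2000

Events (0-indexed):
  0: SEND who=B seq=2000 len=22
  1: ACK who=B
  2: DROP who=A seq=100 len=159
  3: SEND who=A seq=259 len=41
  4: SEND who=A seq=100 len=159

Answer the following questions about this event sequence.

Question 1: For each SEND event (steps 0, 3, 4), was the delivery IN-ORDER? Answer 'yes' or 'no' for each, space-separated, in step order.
Answer: yes no yes

Derivation:
Step 0: SEND seq=2000 -> in-order
Step 3: SEND seq=259 -> out-of-order
Step 4: SEND seq=100 -> in-order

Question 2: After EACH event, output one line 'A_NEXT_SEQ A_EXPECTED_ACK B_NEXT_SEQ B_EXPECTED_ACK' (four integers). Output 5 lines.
100 2022 2022 100
100 2022 2022 100
259 2022 2022 100
300 2022 2022 100
300 2022 2022 300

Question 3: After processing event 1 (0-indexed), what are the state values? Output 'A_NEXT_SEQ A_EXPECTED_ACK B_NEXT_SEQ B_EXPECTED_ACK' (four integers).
After event 0: A_seq=100 A_ack=2022 B_seq=2022 B_ack=100
After event 1: A_seq=100 A_ack=2022 B_seq=2022 B_ack=100

100 2022 2022 100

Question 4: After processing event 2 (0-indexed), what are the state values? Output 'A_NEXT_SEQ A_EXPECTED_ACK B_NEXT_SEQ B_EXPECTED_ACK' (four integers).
After event 0: A_seq=100 A_ack=2022 B_seq=2022 B_ack=100
After event 1: A_seq=100 A_ack=2022 B_seq=2022 B_ack=100
After event 2: A_seq=259 A_ack=2022 B_seq=2022 B_ack=100

259 2022 2022 100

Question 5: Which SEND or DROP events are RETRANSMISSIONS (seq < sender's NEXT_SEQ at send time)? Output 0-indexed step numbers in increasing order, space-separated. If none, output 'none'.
Step 0: SEND seq=2000 -> fresh
Step 2: DROP seq=100 -> fresh
Step 3: SEND seq=259 -> fresh
Step 4: SEND seq=100 -> retransmit

Answer: 4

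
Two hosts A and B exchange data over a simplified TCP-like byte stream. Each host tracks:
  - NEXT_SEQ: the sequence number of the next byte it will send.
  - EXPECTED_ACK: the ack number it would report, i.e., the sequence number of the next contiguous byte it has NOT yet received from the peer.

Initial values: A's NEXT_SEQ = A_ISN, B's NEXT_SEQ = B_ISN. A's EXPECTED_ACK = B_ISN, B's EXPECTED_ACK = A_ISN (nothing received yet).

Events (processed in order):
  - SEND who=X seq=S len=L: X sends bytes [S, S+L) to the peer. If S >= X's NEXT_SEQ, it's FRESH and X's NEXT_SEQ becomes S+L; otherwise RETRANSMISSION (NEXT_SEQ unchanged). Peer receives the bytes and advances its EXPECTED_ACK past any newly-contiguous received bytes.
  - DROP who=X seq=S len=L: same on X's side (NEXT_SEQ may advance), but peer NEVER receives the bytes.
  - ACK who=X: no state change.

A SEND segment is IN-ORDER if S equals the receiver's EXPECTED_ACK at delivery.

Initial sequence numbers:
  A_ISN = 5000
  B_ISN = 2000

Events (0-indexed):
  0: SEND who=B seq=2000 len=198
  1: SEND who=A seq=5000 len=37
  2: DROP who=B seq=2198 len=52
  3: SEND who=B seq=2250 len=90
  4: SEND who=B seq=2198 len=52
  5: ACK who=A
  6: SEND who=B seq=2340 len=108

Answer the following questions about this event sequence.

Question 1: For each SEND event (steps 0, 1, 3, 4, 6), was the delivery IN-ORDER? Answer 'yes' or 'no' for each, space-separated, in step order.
Answer: yes yes no yes yes

Derivation:
Step 0: SEND seq=2000 -> in-order
Step 1: SEND seq=5000 -> in-order
Step 3: SEND seq=2250 -> out-of-order
Step 4: SEND seq=2198 -> in-order
Step 6: SEND seq=2340 -> in-order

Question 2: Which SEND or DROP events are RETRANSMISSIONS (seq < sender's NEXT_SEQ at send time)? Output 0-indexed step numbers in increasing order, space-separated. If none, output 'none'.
Step 0: SEND seq=2000 -> fresh
Step 1: SEND seq=5000 -> fresh
Step 2: DROP seq=2198 -> fresh
Step 3: SEND seq=2250 -> fresh
Step 4: SEND seq=2198 -> retransmit
Step 6: SEND seq=2340 -> fresh

Answer: 4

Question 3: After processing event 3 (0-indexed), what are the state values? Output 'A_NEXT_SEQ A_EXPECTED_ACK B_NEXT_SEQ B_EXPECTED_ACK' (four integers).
After event 0: A_seq=5000 A_ack=2198 B_seq=2198 B_ack=5000
After event 1: A_seq=5037 A_ack=2198 B_seq=2198 B_ack=5037
After event 2: A_seq=5037 A_ack=2198 B_seq=2250 B_ack=5037
After event 3: A_seq=5037 A_ack=2198 B_seq=2340 B_ack=5037

5037 2198 2340 5037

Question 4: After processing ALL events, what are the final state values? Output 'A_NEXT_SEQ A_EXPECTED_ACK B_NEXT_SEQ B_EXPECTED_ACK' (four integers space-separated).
After event 0: A_seq=5000 A_ack=2198 B_seq=2198 B_ack=5000
After event 1: A_seq=5037 A_ack=2198 B_seq=2198 B_ack=5037
After event 2: A_seq=5037 A_ack=2198 B_seq=2250 B_ack=5037
After event 3: A_seq=5037 A_ack=2198 B_seq=2340 B_ack=5037
After event 4: A_seq=5037 A_ack=2340 B_seq=2340 B_ack=5037
After event 5: A_seq=5037 A_ack=2340 B_seq=2340 B_ack=5037
After event 6: A_seq=5037 A_ack=2448 B_seq=2448 B_ack=5037

Answer: 5037 2448 2448 5037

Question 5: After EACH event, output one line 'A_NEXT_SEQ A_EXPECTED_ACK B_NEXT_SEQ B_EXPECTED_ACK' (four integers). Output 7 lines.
5000 2198 2198 5000
5037 2198 2198 5037
5037 2198 2250 5037
5037 2198 2340 5037
5037 2340 2340 5037
5037 2340 2340 5037
5037 2448 2448 5037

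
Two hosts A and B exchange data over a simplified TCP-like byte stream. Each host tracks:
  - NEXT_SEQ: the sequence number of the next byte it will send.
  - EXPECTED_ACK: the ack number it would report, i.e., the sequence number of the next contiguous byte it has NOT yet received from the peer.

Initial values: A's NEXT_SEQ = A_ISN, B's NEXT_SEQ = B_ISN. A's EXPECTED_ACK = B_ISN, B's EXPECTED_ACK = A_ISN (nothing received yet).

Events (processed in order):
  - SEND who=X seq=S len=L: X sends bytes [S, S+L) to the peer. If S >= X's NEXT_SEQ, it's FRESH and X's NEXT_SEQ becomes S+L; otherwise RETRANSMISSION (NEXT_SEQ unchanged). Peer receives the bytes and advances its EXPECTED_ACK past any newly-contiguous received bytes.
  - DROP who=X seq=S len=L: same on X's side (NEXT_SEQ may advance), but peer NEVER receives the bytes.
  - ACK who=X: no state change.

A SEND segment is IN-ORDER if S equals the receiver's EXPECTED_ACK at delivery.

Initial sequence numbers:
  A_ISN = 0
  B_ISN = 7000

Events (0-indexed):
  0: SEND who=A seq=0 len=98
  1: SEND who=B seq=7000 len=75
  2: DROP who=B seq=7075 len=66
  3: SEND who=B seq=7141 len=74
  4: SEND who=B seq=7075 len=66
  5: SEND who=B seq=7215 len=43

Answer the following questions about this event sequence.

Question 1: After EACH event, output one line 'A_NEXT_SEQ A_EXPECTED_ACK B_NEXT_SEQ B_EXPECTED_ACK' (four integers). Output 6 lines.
98 7000 7000 98
98 7075 7075 98
98 7075 7141 98
98 7075 7215 98
98 7215 7215 98
98 7258 7258 98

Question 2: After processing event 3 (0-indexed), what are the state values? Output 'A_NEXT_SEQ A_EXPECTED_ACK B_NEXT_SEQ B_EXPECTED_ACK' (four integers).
After event 0: A_seq=98 A_ack=7000 B_seq=7000 B_ack=98
After event 1: A_seq=98 A_ack=7075 B_seq=7075 B_ack=98
After event 2: A_seq=98 A_ack=7075 B_seq=7141 B_ack=98
After event 3: A_seq=98 A_ack=7075 B_seq=7215 B_ack=98

98 7075 7215 98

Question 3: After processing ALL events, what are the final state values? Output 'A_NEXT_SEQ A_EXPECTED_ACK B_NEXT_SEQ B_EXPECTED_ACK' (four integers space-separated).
Answer: 98 7258 7258 98

Derivation:
After event 0: A_seq=98 A_ack=7000 B_seq=7000 B_ack=98
After event 1: A_seq=98 A_ack=7075 B_seq=7075 B_ack=98
After event 2: A_seq=98 A_ack=7075 B_seq=7141 B_ack=98
After event 3: A_seq=98 A_ack=7075 B_seq=7215 B_ack=98
After event 4: A_seq=98 A_ack=7215 B_seq=7215 B_ack=98
After event 5: A_seq=98 A_ack=7258 B_seq=7258 B_ack=98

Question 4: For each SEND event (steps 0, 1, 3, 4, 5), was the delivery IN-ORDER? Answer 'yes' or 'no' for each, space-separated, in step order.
Step 0: SEND seq=0 -> in-order
Step 1: SEND seq=7000 -> in-order
Step 3: SEND seq=7141 -> out-of-order
Step 4: SEND seq=7075 -> in-order
Step 5: SEND seq=7215 -> in-order

Answer: yes yes no yes yes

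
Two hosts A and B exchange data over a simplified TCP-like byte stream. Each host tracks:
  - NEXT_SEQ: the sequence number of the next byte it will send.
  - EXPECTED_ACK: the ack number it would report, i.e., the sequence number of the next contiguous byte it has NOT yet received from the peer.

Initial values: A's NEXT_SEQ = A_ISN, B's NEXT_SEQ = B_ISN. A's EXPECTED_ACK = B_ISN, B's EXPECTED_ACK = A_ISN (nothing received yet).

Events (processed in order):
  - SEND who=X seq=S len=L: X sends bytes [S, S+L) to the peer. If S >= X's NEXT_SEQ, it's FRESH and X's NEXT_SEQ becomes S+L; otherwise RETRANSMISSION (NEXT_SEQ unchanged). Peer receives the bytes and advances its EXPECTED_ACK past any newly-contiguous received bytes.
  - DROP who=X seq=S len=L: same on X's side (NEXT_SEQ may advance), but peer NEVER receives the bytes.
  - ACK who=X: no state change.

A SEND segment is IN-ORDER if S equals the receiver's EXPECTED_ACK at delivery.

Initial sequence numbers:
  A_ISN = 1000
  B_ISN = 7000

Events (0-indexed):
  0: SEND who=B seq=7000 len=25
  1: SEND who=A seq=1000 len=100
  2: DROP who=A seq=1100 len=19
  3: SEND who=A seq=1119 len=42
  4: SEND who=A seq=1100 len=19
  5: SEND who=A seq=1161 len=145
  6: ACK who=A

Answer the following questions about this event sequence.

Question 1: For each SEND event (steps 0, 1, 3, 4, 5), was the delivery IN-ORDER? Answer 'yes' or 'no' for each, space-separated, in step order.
Step 0: SEND seq=7000 -> in-order
Step 1: SEND seq=1000 -> in-order
Step 3: SEND seq=1119 -> out-of-order
Step 4: SEND seq=1100 -> in-order
Step 5: SEND seq=1161 -> in-order

Answer: yes yes no yes yes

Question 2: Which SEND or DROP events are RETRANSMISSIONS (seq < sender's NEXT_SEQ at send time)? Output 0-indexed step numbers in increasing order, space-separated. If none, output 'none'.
Step 0: SEND seq=7000 -> fresh
Step 1: SEND seq=1000 -> fresh
Step 2: DROP seq=1100 -> fresh
Step 3: SEND seq=1119 -> fresh
Step 4: SEND seq=1100 -> retransmit
Step 5: SEND seq=1161 -> fresh

Answer: 4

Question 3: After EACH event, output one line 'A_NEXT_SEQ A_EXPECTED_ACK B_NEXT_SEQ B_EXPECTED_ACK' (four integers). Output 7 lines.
1000 7025 7025 1000
1100 7025 7025 1100
1119 7025 7025 1100
1161 7025 7025 1100
1161 7025 7025 1161
1306 7025 7025 1306
1306 7025 7025 1306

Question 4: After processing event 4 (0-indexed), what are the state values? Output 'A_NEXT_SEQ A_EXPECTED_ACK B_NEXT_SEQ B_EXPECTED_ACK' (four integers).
After event 0: A_seq=1000 A_ack=7025 B_seq=7025 B_ack=1000
After event 1: A_seq=1100 A_ack=7025 B_seq=7025 B_ack=1100
After event 2: A_seq=1119 A_ack=7025 B_seq=7025 B_ack=1100
After event 3: A_seq=1161 A_ack=7025 B_seq=7025 B_ack=1100
After event 4: A_seq=1161 A_ack=7025 B_seq=7025 B_ack=1161

1161 7025 7025 1161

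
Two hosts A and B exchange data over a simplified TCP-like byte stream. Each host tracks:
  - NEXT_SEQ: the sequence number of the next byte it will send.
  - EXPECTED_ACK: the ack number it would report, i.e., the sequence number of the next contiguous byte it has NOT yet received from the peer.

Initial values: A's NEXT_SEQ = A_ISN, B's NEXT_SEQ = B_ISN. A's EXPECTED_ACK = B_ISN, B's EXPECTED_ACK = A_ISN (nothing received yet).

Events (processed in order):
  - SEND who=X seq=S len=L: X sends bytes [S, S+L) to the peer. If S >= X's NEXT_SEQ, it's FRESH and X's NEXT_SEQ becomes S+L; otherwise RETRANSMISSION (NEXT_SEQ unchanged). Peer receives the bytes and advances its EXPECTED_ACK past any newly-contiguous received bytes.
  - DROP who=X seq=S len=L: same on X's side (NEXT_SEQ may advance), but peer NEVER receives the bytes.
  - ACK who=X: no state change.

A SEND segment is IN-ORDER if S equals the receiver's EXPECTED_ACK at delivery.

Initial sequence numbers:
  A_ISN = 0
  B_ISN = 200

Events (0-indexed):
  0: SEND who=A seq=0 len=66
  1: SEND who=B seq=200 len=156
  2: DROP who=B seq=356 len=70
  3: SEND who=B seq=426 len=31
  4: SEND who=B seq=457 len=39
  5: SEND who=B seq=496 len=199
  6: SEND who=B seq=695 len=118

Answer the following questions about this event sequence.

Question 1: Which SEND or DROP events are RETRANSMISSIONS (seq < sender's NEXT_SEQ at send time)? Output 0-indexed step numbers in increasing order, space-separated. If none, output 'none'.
Step 0: SEND seq=0 -> fresh
Step 1: SEND seq=200 -> fresh
Step 2: DROP seq=356 -> fresh
Step 3: SEND seq=426 -> fresh
Step 4: SEND seq=457 -> fresh
Step 5: SEND seq=496 -> fresh
Step 6: SEND seq=695 -> fresh

Answer: none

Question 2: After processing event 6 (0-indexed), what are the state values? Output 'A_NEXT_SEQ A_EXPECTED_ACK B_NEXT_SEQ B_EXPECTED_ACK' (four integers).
After event 0: A_seq=66 A_ack=200 B_seq=200 B_ack=66
After event 1: A_seq=66 A_ack=356 B_seq=356 B_ack=66
After event 2: A_seq=66 A_ack=356 B_seq=426 B_ack=66
After event 3: A_seq=66 A_ack=356 B_seq=457 B_ack=66
After event 4: A_seq=66 A_ack=356 B_seq=496 B_ack=66
After event 5: A_seq=66 A_ack=356 B_seq=695 B_ack=66
After event 6: A_seq=66 A_ack=356 B_seq=813 B_ack=66

66 356 813 66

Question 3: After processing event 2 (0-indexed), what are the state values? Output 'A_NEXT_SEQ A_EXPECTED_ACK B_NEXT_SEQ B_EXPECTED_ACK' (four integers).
After event 0: A_seq=66 A_ack=200 B_seq=200 B_ack=66
After event 1: A_seq=66 A_ack=356 B_seq=356 B_ack=66
After event 2: A_seq=66 A_ack=356 B_seq=426 B_ack=66

66 356 426 66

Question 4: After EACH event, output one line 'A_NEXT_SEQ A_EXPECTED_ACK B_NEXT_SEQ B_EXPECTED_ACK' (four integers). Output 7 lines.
66 200 200 66
66 356 356 66
66 356 426 66
66 356 457 66
66 356 496 66
66 356 695 66
66 356 813 66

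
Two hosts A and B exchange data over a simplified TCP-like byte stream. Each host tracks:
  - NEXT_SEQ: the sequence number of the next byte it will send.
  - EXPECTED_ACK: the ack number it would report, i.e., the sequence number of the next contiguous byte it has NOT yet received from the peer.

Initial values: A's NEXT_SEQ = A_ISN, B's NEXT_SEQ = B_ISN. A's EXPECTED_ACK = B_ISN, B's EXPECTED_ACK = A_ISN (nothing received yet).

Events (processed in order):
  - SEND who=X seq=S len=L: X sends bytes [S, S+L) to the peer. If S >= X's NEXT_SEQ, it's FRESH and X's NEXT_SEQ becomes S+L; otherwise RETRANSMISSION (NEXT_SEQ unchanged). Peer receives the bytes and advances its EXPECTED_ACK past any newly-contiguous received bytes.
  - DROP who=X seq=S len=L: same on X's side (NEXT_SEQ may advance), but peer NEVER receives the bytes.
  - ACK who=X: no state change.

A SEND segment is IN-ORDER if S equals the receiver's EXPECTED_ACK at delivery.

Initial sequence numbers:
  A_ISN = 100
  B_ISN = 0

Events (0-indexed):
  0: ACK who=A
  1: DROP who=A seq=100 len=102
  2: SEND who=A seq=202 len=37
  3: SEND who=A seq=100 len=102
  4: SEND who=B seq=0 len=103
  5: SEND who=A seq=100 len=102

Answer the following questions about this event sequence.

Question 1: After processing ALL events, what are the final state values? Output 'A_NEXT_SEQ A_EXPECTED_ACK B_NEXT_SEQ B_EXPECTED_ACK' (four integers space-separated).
After event 0: A_seq=100 A_ack=0 B_seq=0 B_ack=100
After event 1: A_seq=202 A_ack=0 B_seq=0 B_ack=100
After event 2: A_seq=239 A_ack=0 B_seq=0 B_ack=100
After event 3: A_seq=239 A_ack=0 B_seq=0 B_ack=239
After event 4: A_seq=239 A_ack=103 B_seq=103 B_ack=239
After event 5: A_seq=239 A_ack=103 B_seq=103 B_ack=239

Answer: 239 103 103 239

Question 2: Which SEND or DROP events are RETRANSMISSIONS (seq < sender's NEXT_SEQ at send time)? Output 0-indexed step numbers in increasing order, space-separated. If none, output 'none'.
Step 1: DROP seq=100 -> fresh
Step 2: SEND seq=202 -> fresh
Step 3: SEND seq=100 -> retransmit
Step 4: SEND seq=0 -> fresh
Step 5: SEND seq=100 -> retransmit

Answer: 3 5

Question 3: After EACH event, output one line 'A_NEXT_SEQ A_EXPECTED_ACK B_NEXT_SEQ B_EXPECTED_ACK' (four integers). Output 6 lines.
100 0 0 100
202 0 0 100
239 0 0 100
239 0 0 239
239 103 103 239
239 103 103 239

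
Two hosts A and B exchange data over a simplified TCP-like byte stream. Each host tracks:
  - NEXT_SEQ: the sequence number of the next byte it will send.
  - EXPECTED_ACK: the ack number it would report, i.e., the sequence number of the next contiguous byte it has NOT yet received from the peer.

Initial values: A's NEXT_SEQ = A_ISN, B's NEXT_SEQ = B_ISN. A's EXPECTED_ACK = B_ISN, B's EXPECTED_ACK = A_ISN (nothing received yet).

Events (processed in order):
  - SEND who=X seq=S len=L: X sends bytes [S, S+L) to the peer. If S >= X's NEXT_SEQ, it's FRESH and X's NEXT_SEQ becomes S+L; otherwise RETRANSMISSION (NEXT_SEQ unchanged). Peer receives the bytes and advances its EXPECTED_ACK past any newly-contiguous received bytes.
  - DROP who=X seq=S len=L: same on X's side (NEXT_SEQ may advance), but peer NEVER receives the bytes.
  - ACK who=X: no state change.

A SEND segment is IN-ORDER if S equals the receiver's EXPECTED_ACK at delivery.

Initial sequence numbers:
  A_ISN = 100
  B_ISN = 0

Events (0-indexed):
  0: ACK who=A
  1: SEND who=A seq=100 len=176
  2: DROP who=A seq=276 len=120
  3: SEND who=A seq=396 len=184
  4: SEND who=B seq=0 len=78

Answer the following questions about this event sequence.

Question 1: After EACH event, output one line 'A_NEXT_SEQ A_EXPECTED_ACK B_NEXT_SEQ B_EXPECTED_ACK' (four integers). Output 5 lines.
100 0 0 100
276 0 0 276
396 0 0 276
580 0 0 276
580 78 78 276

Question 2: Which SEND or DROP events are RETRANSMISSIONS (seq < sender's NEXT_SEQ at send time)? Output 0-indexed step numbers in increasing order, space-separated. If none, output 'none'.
Step 1: SEND seq=100 -> fresh
Step 2: DROP seq=276 -> fresh
Step 3: SEND seq=396 -> fresh
Step 4: SEND seq=0 -> fresh

Answer: none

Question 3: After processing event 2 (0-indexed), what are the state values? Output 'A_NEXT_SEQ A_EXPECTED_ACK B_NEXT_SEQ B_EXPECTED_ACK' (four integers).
After event 0: A_seq=100 A_ack=0 B_seq=0 B_ack=100
After event 1: A_seq=276 A_ack=0 B_seq=0 B_ack=276
After event 2: A_seq=396 A_ack=0 B_seq=0 B_ack=276

396 0 0 276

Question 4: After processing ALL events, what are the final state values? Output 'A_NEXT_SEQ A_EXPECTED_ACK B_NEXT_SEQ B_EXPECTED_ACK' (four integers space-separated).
After event 0: A_seq=100 A_ack=0 B_seq=0 B_ack=100
After event 1: A_seq=276 A_ack=0 B_seq=0 B_ack=276
After event 2: A_seq=396 A_ack=0 B_seq=0 B_ack=276
After event 3: A_seq=580 A_ack=0 B_seq=0 B_ack=276
After event 4: A_seq=580 A_ack=78 B_seq=78 B_ack=276

Answer: 580 78 78 276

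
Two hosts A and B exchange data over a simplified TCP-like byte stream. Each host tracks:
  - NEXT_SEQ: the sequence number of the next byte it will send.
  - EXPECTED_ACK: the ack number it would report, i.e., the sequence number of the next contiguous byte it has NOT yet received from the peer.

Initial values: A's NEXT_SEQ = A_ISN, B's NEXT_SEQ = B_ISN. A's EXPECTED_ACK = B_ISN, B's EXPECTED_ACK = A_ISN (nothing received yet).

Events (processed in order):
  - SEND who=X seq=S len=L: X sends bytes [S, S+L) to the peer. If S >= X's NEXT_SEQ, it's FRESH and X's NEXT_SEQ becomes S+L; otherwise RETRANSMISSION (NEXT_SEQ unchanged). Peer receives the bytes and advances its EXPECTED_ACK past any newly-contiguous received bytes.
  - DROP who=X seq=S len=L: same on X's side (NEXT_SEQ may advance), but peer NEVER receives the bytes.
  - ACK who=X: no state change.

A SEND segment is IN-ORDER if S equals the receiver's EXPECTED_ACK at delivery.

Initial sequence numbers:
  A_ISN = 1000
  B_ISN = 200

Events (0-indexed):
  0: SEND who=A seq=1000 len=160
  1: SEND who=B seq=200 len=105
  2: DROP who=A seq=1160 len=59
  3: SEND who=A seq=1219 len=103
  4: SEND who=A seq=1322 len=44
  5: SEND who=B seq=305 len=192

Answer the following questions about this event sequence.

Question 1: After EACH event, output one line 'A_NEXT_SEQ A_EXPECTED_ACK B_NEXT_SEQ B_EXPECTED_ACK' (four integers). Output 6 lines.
1160 200 200 1160
1160 305 305 1160
1219 305 305 1160
1322 305 305 1160
1366 305 305 1160
1366 497 497 1160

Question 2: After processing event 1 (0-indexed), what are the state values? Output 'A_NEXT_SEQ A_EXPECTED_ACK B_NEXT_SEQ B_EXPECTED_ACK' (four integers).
After event 0: A_seq=1160 A_ack=200 B_seq=200 B_ack=1160
After event 1: A_seq=1160 A_ack=305 B_seq=305 B_ack=1160

1160 305 305 1160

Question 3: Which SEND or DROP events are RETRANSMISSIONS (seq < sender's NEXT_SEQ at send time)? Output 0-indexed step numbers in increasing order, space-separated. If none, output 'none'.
Answer: none

Derivation:
Step 0: SEND seq=1000 -> fresh
Step 1: SEND seq=200 -> fresh
Step 2: DROP seq=1160 -> fresh
Step 3: SEND seq=1219 -> fresh
Step 4: SEND seq=1322 -> fresh
Step 5: SEND seq=305 -> fresh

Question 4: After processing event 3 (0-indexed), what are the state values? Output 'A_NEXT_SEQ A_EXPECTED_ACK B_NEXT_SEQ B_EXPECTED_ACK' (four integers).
After event 0: A_seq=1160 A_ack=200 B_seq=200 B_ack=1160
After event 1: A_seq=1160 A_ack=305 B_seq=305 B_ack=1160
After event 2: A_seq=1219 A_ack=305 B_seq=305 B_ack=1160
After event 3: A_seq=1322 A_ack=305 B_seq=305 B_ack=1160

1322 305 305 1160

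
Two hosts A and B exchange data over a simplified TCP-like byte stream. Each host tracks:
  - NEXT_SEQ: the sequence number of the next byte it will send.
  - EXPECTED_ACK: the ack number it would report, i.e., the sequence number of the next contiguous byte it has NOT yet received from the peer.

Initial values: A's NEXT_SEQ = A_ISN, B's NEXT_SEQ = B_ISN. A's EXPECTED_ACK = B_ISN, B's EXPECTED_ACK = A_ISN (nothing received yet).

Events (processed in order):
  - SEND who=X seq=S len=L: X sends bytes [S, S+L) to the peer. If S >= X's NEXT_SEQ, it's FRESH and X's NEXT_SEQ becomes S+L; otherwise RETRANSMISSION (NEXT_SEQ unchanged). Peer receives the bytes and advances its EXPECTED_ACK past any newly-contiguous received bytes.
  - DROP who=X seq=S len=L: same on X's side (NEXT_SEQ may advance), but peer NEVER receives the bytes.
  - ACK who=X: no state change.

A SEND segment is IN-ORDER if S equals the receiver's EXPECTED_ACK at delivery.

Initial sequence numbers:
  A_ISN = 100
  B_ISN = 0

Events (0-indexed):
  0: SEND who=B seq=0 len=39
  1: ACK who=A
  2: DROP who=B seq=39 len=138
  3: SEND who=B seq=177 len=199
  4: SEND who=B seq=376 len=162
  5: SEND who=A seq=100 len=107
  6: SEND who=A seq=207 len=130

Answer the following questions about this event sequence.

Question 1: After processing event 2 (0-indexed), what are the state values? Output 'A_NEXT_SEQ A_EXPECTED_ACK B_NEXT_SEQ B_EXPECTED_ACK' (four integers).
After event 0: A_seq=100 A_ack=39 B_seq=39 B_ack=100
After event 1: A_seq=100 A_ack=39 B_seq=39 B_ack=100
After event 2: A_seq=100 A_ack=39 B_seq=177 B_ack=100

100 39 177 100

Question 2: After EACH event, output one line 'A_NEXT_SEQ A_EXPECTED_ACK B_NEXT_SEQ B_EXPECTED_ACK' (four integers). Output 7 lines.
100 39 39 100
100 39 39 100
100 39 177 100
100 39 376 100
100 39 538 100
207 39 538 207
337 39 538 337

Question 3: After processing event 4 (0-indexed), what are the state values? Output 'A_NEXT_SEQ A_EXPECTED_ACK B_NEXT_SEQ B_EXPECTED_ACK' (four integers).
After event 0: A_seq=100 A_ack=39 B_seq=39 B_ack=100
After event 1: A_seq=100 A_ack=39 B_seq=39 B_ack=100
After event 2: A_seq=100 A_ack=39 B_seq=177 B_ack=100
After event 3: A_seq=100 A_ack=39 B_seq=376 B_ack=100
After event 4: A_seq=100 A_ack=39 B_seq=538 B_ack=100

100 39 538 100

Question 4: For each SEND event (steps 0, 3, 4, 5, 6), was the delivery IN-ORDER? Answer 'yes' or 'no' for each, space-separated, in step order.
Step 0: SEND seq=0 -> in-order
Step 3: SEND seq=177 -> out-of-order
Step 4: SEND seq=376 -> out-of-order
Step 5: SEND seq=100 -> in-order
Step 6: SEND seq=207 -> in-order

Answer: yes no no yes yes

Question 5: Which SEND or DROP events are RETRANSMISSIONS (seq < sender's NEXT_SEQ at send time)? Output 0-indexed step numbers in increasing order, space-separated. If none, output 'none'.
Answer: none

Derivation:
Step 0: SEND seq=0 -> fresh
Step 2: DROP seq=39 -> fresh
Step 3: SEND seq=177 -> fresh
Step 4: SEND seq=376 -> fresh
Step 5: SEND seq=100 -> fresh
Step 6: SEND seq=207 -> fresh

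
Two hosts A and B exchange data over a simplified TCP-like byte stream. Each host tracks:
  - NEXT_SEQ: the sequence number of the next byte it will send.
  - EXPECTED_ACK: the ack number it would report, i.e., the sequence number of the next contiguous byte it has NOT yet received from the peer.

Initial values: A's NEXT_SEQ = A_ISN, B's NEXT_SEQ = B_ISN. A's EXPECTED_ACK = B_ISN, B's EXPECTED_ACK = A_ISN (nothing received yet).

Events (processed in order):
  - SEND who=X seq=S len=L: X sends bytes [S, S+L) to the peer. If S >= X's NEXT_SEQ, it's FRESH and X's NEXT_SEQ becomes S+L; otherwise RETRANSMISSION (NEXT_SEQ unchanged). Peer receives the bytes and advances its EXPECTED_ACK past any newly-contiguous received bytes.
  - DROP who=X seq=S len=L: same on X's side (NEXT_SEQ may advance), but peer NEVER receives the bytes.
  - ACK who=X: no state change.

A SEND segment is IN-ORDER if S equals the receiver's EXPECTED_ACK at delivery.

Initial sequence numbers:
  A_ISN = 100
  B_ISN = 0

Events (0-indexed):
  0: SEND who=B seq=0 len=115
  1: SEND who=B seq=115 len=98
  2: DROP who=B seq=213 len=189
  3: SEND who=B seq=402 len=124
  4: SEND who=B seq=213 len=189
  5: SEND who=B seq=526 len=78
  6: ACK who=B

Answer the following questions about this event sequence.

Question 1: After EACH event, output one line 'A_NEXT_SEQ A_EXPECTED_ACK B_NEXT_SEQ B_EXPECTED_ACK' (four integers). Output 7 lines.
100 115 115 100
100 213 213 100
100 213 402 100
100 213 526 100
100 526 526 100
100 604 604 100
100 604 604 100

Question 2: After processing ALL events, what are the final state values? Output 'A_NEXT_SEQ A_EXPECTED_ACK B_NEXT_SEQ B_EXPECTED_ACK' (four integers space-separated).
After event 0: A_seq=100 A_ack=115 B_seq=115 B_ack=100
After event 1: A_seq=100 A_ack=213 B_seq=213 B_ack=100
After event 2: A_seq=100 A_ack=213 B_seq=402 B_ack=100
After event 3: A_seq=100 A_ack=213 B_seq=526 B_ack=100
After event 4: A_seq=100 A_ack=526 B_seq=526 B_ack=100
After event 5: A_seq=100 A_ack=604 B_seq=604 B_ack=100
After event 6: A_seq=100 A_ack=604 B_seq=604 B_ack=100

Answer: 100 604 604 100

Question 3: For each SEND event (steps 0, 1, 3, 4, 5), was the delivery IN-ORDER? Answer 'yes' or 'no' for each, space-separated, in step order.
Answer: yes yes no yes yes

Derivation:
Step 0: SEND seq=0 -> in-order
Step 1: SEND seq=115 -> in-order
Step 3: SEND seq=402 -> out-of-order
Step 4: SEND seq=213 -> in-order
Step 5: SEND seq=526 -> in-order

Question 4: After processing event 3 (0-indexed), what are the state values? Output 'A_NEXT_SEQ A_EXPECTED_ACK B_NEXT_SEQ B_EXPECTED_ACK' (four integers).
After event 0: A_seq=100 A_ack=115 B_seq=115 B_ack=100
After event 1: A_seq=100 A_ack=213 B_seq=213 B_ack=100
After event 2: A_seq=100 A_ack=213 B_seq=402 B_ack=100
After event 3: A_seq=100 A_ack=213 B_seq=526 B_ack=100

100 213 526 100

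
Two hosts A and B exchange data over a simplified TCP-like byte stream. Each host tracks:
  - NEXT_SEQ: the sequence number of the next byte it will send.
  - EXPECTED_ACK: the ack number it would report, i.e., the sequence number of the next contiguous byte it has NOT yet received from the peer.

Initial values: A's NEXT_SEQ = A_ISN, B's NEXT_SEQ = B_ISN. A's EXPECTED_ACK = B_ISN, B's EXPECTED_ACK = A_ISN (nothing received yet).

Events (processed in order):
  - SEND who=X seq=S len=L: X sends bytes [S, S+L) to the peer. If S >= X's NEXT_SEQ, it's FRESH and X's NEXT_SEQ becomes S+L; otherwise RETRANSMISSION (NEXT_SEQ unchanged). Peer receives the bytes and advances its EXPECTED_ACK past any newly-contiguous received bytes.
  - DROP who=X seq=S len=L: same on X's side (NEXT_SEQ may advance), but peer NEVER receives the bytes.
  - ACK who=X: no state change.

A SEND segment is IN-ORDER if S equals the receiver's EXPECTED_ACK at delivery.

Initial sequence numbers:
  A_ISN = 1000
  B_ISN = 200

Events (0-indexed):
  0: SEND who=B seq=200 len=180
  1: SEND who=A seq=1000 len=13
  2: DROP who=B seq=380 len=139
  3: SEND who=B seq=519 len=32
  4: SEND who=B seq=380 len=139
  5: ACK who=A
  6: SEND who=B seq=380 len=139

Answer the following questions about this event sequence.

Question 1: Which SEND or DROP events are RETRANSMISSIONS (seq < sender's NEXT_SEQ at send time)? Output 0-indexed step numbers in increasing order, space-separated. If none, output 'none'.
Step 0: SEND seq=200 -> fresh
Step 1: SEND seq=1000 -> fresh
Step 2: DROP seq=380 -> fresh
Step 3: SEND seq=519 -> fresh
Step 4: SEND seq=380 -> retransmit
Step 6: SEND seq=380 -> retransmit

Answer: 4 6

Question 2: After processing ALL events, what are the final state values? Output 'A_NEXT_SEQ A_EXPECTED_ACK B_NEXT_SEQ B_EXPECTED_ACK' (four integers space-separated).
Answer: 1013 551 551 1013

Derivation:
After event 0: A_seq=1000 A_ack=380 B_seq=380 B_ack=1000
After event 1: A_seq=1013 A_ack=380 B_seq=380 B_ack=1013
After event 2: A_seq=1013 A_ack=380 B_seq=519 B_ack=1013
After event 3: A_seq=1013 A_ack=380 B_seq=551 B_ack=1013
After event 4: A_seq=1013 A_ack=551 B_seq=551 B_ack=1013
After event 5: A_seq=1013 A_ack=551 B_seq=551 B_ack=1013
After event 6: A_seq=1013 A_ack=551 B_seq=551 B_ack=1013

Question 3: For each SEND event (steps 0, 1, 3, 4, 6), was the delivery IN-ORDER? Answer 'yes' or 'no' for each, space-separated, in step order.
Answer: yes yes no yes no

Derivation:
Step 0: SEND seq=200 -> in-order
Step 1: SEND seq=1000 -> in-order
Step 3: SEND seq=519 -> out-of-order
Step 4: SEND seq=380 -> in-order
Step 6: SEND seq=380 -> out-of-order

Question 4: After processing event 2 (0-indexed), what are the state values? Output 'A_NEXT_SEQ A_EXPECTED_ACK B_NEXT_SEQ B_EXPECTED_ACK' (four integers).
After event 0: A_seq=1000 A_ack=380 B_seq=380 B_ack=1000
After event 1: A_seq=1013 A_ack=380 B_seq=380 B_ack=1013
After event 2: A_seq=1013 A_ack=380 B_seq=519 B_ack=1013

1013 380 519 1013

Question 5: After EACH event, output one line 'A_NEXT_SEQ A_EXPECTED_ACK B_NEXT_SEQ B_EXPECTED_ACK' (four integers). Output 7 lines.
1000 380 380 1000
1013 380 380 1013
1013 380 519 1013
1013 380 551 1013
1013 551 551 1013
1013 551 551 1013
1013 551 551 1013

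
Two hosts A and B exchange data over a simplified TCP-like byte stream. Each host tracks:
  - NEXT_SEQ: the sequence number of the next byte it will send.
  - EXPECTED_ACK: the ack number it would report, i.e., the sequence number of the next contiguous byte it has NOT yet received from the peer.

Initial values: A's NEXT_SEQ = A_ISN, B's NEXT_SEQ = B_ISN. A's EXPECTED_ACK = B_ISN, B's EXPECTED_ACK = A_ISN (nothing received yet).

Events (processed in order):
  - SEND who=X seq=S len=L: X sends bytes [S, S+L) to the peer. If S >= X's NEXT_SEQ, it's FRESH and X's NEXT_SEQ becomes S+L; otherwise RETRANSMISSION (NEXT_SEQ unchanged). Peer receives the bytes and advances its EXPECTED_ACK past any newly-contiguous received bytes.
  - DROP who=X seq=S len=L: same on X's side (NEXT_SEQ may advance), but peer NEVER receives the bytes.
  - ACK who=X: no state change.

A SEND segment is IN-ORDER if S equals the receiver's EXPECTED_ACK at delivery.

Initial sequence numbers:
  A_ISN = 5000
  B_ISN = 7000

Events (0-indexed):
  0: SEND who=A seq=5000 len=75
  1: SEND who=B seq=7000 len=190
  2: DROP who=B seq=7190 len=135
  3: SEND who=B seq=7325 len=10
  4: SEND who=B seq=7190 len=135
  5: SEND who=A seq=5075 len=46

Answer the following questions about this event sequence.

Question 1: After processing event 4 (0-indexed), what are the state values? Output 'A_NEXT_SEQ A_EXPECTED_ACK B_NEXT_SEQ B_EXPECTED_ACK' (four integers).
After event 0: A_seq=5075 A_ack=7000 B_seq=7000 B_ack=5075
After event 1: A_seq=5075 A_ack=7190 B_seq=7190 B_ack=5075
After event 2: A_seq=5075 A_ack=7190 B_seq=7325 B_ack=5075
After event 3: A_seq=5075 A_ack=7190 B_seq=7335 B_ack=5075
After event 4: A_seq=5075 A_ack=7335 B_seq=7335 B_ack=5075

5075 7335 7335 5075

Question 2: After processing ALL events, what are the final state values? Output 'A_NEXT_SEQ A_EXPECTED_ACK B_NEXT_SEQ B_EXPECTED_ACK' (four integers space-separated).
After event 0: A_seq=5075 A_ack=7000 B_seq=7000 B_ack=5075
After event 1: A_seq=5075 A_ack=7190 B_seq=7190 B_ack=5075
After event 2: A_seq=5075 A_ack=7190 B_seq=7325 B_ack=5075
After event 3: A_seq=5075 A_ack=7190 B_seq=7335 B_ack=5075
After event 4: A_seq=5075 A_ack=7335 B_seq=7335 B_ack=5075
After event 5: A_seq=5121 A_ack=7335 B_seq=7335 B_ack=5121

Answer: 5121 7335 7335 5121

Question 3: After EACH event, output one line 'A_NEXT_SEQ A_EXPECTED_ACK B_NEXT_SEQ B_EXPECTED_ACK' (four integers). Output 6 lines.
5075 7000 7000 5075
5075 7190 7190 5075
5075 7190 7325 5075
5075 7190 7335 5075
5075 7335 7335 5075
5121 7335 7335 5121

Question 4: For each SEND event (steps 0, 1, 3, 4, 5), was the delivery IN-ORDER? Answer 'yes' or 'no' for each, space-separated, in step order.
Step 0: SEND seq=5000 -> in-order
Step 1: SEND seq=7000 -> in-order
Step 3: SEND seq=7325 -> out-of-order
Step 4: SEND seq=7190 -> in-order
Step 5: SEND seq=5075 -> in-order

Answer: yes yes no yes yes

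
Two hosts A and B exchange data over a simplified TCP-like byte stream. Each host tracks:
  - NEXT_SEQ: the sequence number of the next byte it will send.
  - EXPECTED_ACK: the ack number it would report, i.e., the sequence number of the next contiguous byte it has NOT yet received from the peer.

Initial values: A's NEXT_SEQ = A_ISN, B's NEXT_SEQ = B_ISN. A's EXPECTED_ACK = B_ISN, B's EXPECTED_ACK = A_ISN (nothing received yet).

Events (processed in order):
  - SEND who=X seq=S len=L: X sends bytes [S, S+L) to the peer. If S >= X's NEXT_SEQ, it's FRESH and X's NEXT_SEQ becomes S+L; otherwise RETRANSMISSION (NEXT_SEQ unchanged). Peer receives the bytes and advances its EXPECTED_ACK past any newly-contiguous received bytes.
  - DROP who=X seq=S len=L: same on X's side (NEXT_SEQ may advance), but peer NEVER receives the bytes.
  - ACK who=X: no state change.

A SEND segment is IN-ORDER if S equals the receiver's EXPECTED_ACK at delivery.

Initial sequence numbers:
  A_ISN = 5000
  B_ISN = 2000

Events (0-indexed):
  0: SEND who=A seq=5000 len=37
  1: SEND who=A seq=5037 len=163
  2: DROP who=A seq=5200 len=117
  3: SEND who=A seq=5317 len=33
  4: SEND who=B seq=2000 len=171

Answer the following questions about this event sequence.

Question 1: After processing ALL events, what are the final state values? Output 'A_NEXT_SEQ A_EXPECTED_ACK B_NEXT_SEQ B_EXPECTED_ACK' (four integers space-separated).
After event 0: A_seq=5037 A_ack=2000 B_seq=2000 B_ack=5037
After event 1: A_seq=5200 A_ack=2000 B_seq=2000 B_ack=5200
After event 2: A_seq=5317 A_ack=2000 B_seq=2000 B_ack=5200
After event 3: A_seq=5350 A_ack=2000 B_seq=2000 B_ack=5200
After event 4: A_seq=5350 A_ack=2171 B_seq=2171 B_ack=5200

Answer: 5350 2171 2171 5200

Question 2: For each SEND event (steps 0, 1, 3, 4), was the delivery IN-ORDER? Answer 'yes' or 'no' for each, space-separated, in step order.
Answer: yes yes no yes

Derivation:
Step 0: SEND seq=5000 -> in-order
Step 1: SEND seq=5037 -> in-order
Step 3: SEND seq=5317 -> out-of-order
Step 4: SEND seq=2000 -> in-order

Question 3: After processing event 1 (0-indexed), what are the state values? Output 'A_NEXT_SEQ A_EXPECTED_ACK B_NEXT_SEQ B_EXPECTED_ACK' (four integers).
After event 0: A_seq=5037 A_ack=2000 B_seq=2000 B_ack=5037
After event 1: A_seq=5200 A_ack=2000 B_seq=2000 B_ack=5200

5200 2000 2000 5200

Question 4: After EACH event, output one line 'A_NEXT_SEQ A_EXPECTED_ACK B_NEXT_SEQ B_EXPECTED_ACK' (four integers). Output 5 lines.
5037 2000 2000 5037
5200 2000 2000 5200
5317 2000 2000 5200
5350 2000 2000 5200
5350 2171 2171 5200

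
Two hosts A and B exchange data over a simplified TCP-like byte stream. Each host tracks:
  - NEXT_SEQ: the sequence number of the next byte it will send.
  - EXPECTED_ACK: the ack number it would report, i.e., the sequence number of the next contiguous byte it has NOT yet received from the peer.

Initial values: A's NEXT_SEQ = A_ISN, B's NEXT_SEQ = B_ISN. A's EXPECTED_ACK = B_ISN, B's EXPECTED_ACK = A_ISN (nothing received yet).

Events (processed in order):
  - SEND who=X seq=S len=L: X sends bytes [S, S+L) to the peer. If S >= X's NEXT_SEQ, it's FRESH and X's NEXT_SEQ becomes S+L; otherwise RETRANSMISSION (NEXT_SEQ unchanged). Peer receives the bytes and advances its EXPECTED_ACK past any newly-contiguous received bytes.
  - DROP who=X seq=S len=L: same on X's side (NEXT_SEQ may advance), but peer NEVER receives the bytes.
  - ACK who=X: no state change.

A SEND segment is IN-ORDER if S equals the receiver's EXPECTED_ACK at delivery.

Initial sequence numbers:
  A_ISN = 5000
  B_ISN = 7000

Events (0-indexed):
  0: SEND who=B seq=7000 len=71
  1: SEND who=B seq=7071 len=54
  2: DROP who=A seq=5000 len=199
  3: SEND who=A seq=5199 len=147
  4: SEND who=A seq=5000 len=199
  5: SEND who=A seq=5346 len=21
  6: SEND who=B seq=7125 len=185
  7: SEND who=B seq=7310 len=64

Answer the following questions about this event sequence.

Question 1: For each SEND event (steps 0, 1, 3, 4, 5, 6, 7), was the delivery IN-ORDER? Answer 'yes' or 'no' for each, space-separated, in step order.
Answer: yes yes no yes yes yes yes

Derivation:
Step 0: SEND seq=7000 -> in-order
Step 1: SEND seq=7071 -> in-order
Step 3: SEND seq=5199 -> out-of-order
Step 4: SEND seq=5000 -> in-order
Step 5: SEND seq=5346 -> in-order
Step 6: SEND seq=7125 -> in-order
Step 7: SEND seq=7310 -> in-order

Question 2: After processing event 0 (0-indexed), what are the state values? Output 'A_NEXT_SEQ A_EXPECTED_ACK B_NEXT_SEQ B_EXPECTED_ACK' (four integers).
After event 0: A_seq=5000 A_ack=7071 B_seq=7071 B_ack=5000

5000 7071 7071 5000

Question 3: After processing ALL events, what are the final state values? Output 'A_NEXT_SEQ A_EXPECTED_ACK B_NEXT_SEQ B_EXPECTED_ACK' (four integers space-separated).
After event 0: A_seq=5000 A_ack=7071 B_seq=7071 B_ack=5000
After event 1: A_seq=5000 A_ack=7125 B_seq=7125 B_ack=5000
After event 2: A_seq=5199 A_ack=7125 B_seq=7125 B_ack=5000
After event 3: A_seq=5346 A_ack=7125 B_seq=7125 B_ack=5000
After event 4: A_seq=5346 A_ack=7125 B_seq=7125 B_ack=5346
After event 5: A_seq=5367 A_ack=7125 B_seq=7125 B_ack=5367
After event 6: A_seq=5367 A_ack=7310 B_seq=7310 B_ack=5367
After event 7: A_seq=5367 A_ack=7374 B_seq=7374 B_ack=5367

Answer: 5367 7374 7374 5367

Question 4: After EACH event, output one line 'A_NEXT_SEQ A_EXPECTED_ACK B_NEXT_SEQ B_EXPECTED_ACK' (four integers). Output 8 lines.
5000 7071 7071 5000
5000 7125 7125 5000
5199 7125 7125 5000
5346 7125 7125 5000
5346 7125 7125 5346
5367 7125 7125 5367
5367 7310 7310 5367
5367 7374 7374 5367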